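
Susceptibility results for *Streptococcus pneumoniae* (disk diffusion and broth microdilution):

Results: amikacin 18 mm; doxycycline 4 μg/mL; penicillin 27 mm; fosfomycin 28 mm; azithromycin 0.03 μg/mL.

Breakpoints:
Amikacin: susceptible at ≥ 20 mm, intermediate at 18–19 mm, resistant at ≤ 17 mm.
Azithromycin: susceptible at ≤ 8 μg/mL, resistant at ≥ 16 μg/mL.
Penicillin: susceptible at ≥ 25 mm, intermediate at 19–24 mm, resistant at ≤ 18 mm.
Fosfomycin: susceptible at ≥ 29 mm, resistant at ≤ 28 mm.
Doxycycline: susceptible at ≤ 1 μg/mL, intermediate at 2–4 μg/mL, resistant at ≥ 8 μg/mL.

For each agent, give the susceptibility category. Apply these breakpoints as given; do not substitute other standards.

I, I, S, R, S

Amikacin 18 mm: in 18–19 mm → intermediate
Doxycycline 4 μg/mL: in 2–4 μg/mL — Intermediate
Penicillin 27 mm: ≥ 25 mm ⇒ S
Fosfomycin (28 mm) ≤ 28 mm — resistant
Azithromycin: 0.03 μg/mL is ≤ 8 μg/mL — susceptible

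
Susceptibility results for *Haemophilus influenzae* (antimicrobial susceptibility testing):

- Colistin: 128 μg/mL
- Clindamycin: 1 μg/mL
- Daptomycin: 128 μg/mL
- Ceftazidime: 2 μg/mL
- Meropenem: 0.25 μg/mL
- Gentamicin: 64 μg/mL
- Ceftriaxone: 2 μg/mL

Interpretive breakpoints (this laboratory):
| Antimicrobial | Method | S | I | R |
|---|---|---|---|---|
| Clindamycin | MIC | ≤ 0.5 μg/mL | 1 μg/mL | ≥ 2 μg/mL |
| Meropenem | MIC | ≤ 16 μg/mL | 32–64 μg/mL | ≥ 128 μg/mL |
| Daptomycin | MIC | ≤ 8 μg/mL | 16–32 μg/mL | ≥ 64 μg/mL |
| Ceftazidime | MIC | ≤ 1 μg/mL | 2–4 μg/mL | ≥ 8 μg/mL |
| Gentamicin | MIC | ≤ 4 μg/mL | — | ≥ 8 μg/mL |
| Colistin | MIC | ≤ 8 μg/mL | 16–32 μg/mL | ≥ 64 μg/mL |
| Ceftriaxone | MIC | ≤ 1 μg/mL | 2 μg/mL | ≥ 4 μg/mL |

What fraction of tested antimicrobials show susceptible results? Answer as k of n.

1 of 7

Colistin 128 μg/mL: ≥ 64 μg/mL → R
Clindamycin: 1 μg/mL is = 1 μg/mL → Intermediate
Daptomycin (128 μg/mL) ≥ 64 μg/mL → resistant
Ceftazidime (2 μg/mL) in 2–4 μg/mL ⇒ intermediate
Meropenem: 0.25 μg/mL is ≤ 16 μg/mL → S
Gentamicin 64 μg/mL: ≥ 8 μg/mL → R
Ceftriaxone (2 μg/mL) = 2 μg/mL → intermediate
Susceptible: 1/7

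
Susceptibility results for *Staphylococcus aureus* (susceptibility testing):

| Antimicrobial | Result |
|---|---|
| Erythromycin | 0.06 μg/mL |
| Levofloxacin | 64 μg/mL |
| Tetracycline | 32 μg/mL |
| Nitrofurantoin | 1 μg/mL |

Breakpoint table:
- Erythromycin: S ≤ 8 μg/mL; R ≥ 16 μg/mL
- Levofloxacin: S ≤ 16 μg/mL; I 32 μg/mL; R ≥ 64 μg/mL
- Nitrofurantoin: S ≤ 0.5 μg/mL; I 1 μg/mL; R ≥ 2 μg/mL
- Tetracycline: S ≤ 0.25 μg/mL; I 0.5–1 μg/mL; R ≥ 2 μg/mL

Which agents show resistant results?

Erythromycin: 0.06 μg/mL is ≤ 8 μg/mL → S
Levofloxacin 64 μg/mL: ≥ 64 μg/mL ⇒ resistant
Tetracycline: 32 μg/mL is ≥ 2 μg/mL ⇒ R
Nitrofurantoin (1 μg/mL) = 1 μg/mL → intermediate

levofloxacin, tetracycline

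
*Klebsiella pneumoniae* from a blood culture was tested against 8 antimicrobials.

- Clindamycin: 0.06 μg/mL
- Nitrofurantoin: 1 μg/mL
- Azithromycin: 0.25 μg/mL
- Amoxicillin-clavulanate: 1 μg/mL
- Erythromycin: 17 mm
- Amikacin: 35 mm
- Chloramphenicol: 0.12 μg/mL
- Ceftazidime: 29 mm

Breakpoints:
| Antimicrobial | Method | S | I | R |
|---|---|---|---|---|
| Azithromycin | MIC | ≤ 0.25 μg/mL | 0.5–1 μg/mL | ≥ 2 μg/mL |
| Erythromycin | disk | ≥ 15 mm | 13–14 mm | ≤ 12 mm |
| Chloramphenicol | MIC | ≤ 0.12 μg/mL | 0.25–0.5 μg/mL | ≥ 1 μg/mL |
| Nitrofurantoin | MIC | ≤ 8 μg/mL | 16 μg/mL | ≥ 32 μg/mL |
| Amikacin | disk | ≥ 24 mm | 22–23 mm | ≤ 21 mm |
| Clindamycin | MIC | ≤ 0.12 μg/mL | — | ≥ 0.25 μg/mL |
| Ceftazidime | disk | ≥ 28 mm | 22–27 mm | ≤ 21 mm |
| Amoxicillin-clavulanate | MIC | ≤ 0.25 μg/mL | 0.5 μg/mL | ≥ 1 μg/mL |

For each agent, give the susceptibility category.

S, S, S, R, S, S, S, S

Clindamycin (0.06 μg/mL) ≤ 0.12 μg/mL ⇒ S
Nitrofurantoin 1 μg/mL: ≤ 8 μg/mL ⇒ susceptible
Azithromycin: 0.25 μg/mL is ≤ 0.25 μg/mL ⇒ S
Amoxicillin-clavulanate: 1 μg/mL is ≥ 1 μg/mL ⇒ Resistant
Erythromycin (17 mm) ≥ 15 mm → Susceptible
Amikacin: 35 mm is ≥ 24 mm ⇒ susceptible
Chloramphenicol (0.12 μg/mL) ≤ 0.12 μg/mL → Susceptible
Ceftazidime 29 mm: ≥ 28 mm → S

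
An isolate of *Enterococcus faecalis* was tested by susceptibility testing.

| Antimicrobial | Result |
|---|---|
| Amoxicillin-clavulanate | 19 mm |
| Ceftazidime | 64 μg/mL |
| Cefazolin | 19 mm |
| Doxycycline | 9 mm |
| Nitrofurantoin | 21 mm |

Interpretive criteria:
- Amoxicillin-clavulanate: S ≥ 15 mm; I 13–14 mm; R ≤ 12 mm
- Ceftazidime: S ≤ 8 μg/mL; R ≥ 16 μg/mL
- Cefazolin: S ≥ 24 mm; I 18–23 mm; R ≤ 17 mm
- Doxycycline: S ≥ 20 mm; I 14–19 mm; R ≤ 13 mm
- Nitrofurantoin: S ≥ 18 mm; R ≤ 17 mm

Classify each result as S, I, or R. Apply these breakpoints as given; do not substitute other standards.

Amoxicillin-clavulanate 19 mm: ≥ 15 mm — Susceptible
Ceftazidime: 64 μg/mL is ≥ 16 μg/mL → Resistant
Cefazolin: 19 mm is in 18–23 mm → intermediate
Doxycycline (9 mm) ≤ 13 mm — Resistant
Nitrofurantoin 21 mm: ≥ 18 mm → susceptible

S, R, I, R, S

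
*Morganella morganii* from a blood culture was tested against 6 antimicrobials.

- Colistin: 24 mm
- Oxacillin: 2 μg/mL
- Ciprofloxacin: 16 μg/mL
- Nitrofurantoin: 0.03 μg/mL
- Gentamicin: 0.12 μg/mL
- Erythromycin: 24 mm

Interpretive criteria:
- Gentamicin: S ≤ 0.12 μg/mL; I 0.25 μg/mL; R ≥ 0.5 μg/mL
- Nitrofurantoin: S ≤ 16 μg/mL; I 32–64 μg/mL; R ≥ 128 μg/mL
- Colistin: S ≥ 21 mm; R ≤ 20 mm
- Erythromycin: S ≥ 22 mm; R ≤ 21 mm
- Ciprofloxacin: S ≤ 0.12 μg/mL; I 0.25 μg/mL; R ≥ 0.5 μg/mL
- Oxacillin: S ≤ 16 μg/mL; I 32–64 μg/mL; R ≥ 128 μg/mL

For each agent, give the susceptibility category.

Colistin: 24 mm is ≥ 21 mm → Susceptible
Oxacillin (2 μg/mL) ≤ 16 μg/mL — susceptible
Ciprofloxacin: 16 μg/mL is ≥ 0.5 μg/mL — Resistant
Nitrofurantoin 0.03 μg/mL: ≤ 16 μg/mL ⇒ S
Gentamicin: 0.12 μg/mL is ≤ 0.12 μg/mL ⇒ S
Erythromycin: 24 mm is ≥ 22 mm → susceptible

S, S, R, S, S, S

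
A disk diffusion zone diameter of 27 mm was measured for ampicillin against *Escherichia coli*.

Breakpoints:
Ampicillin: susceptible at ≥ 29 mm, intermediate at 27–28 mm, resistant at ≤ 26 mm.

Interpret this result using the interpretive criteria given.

I

Ampicillin (27 mm) in 27–28 mm → I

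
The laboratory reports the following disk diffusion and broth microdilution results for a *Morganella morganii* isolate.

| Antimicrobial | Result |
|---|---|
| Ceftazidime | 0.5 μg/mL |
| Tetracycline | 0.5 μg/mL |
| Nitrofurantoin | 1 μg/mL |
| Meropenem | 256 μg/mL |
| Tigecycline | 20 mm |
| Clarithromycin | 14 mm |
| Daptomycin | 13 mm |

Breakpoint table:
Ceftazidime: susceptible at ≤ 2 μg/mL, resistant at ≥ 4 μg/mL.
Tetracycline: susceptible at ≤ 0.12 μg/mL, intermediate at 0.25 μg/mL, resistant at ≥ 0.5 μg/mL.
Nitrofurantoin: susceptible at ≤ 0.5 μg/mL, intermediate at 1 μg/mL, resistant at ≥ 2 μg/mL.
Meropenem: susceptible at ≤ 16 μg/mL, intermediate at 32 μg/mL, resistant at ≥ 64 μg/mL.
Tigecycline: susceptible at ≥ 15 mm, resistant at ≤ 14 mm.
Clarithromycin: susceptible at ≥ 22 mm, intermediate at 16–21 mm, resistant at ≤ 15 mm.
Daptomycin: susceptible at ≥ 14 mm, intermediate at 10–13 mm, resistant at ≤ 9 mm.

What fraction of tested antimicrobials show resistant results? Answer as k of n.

Ceftazidime: 0.5 μg/mL is ≤ 2 μg/mL ⇒ Susceptible
Tetracycline (0.5 μg/mL) ≥ 0.5 μg/mL → R
Nitrofurantoin 1 μg/mL: = 1 μg/mL → intermediate
Meropenem 256 μg/mL: ≥ 64 μg/mL — Resistant
Tigecycline 20 mm: ≥ 15 mm → S
Clarithromycin 14 mm: ≤ 15 mm — resistant
Daptomycin (13 mm) in 10–13 mm — Intermediate
Resistant: 3/7

3 of 7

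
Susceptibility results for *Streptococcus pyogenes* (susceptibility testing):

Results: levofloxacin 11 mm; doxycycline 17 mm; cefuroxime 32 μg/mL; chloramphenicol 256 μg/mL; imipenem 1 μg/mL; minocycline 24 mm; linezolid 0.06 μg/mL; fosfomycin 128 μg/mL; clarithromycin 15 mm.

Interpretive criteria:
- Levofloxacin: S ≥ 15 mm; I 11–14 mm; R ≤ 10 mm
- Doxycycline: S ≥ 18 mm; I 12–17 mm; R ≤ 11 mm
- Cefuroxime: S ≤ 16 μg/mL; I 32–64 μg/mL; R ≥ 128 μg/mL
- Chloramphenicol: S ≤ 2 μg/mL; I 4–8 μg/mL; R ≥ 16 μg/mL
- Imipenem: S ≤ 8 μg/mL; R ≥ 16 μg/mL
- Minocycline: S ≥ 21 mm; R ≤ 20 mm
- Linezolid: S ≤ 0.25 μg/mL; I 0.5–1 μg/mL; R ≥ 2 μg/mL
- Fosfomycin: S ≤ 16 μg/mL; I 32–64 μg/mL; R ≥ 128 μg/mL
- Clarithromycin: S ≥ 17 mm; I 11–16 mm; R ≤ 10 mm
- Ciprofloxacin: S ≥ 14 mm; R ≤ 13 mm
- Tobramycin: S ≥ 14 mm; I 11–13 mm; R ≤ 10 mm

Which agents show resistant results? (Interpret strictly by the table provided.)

chloramphenicol, fosfomycin

Levofloxacin: 11 mm is in 11–14 mm — Intermediate
Doxycycline (17 mm) in 12–17 mm ⇒ Intermediate
Cefuroxime: 32 μg/mL is in 32–64 μg/mL ⇒ intermediate
Chloramphenicol (256 μg/mL) ≥ 16 μg/mL ⇒ resistant
Imipenem 1 μg/mL: ≤ 8 μg/mL — Susceptible
Minocycline: 24 mm is ≥ 21 mm → S
Linezolid (0.06 μg/mL) ≤ 0.25 μg/mL → S
Fosfomycin (128 μg/mL) ≥ 128 μg/mL — R
Clarithromycin: 15 mm is in 11–16 mm ⇒ Intermediate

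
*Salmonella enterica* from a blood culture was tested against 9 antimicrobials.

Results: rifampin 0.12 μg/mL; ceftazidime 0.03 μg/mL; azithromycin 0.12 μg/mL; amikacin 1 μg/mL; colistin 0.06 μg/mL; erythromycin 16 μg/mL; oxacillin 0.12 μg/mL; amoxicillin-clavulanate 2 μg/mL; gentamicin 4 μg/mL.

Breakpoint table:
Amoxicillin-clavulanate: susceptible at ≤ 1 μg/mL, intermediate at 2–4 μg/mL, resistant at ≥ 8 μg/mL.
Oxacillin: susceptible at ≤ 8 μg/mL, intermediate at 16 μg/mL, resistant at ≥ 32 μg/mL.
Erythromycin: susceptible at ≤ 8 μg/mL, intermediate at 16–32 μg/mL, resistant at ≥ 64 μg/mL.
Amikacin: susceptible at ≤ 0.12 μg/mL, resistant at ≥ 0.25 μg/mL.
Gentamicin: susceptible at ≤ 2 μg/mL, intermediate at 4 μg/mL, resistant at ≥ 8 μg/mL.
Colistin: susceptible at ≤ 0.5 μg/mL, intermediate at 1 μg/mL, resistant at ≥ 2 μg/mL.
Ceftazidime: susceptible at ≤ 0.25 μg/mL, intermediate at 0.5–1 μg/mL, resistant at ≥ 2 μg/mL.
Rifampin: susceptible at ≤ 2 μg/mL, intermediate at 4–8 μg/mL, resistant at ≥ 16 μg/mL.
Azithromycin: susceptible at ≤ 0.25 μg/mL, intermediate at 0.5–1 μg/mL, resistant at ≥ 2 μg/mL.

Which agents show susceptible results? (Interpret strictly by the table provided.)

rifampin, ceftazidime, azithromycin, colistin, oxacillin

Rifampin (0.12 μg/mL) ≤ 2 μg/mL ⇒ susceptible
Ceftazidime (0.03 μg/mL) ≤ 0.25 μg/mL ⇒ S
Azithromycin 0.12 μg/mL: ≤ 0.25 μg/mL → S
Amikacin 1 μg/mL: ≥ 0.25 μg/mL — Resistant
Colistin 0.06 μg/mL: ≤ 0.5 μg/mL ⇒ S
Erythromycin (16 μg/mL) in 16–32 μg/mL → Intermediate
Oxacillin 0.12 μg/mL: ≤ 8 μg/mL — Susceptible
Amoxicillin-clavulanate (2 μg/mL) in 2–4 μg/mL ⇒ intermediate
Gentamicin (4 μg/mL) = 4 μg/mL → Intermediate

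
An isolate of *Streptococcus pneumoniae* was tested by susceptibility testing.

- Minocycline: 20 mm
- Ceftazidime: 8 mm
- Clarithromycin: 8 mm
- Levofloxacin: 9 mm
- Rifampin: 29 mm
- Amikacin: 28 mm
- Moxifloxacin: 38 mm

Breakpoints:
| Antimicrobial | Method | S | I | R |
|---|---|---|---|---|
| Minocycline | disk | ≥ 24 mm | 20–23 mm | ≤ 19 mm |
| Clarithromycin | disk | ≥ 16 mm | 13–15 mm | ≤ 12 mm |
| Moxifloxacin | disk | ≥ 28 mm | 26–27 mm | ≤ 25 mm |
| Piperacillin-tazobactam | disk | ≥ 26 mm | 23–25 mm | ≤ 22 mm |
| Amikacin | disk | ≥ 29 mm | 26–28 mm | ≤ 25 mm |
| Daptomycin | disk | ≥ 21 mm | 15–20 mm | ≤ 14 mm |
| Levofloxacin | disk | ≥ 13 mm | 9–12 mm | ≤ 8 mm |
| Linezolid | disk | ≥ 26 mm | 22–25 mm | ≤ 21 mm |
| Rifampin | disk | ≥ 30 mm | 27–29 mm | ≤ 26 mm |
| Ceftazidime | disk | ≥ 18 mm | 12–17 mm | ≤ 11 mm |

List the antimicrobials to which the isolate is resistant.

Minocycline (20 mm) in 20–23 mm — Intermediate
Ceftazidime: 8 mm is ≤ 11 mm ⇒ Resistant
Clarithromycin 8 mm: ≤ 12 mm ⇒ resistant
Levofloxacin: 9 mm is in 9–12 mm ⇒ intermediate
Rifampin (29 mm) in 27–29 mm ⇒ intermediate
Amikacin: 28 mm is in 26–28 mm ⇒ Intermediate
Moxifloxacin: 38 mm is ≥ 28 mm → S

ceftazidime, clarithromycin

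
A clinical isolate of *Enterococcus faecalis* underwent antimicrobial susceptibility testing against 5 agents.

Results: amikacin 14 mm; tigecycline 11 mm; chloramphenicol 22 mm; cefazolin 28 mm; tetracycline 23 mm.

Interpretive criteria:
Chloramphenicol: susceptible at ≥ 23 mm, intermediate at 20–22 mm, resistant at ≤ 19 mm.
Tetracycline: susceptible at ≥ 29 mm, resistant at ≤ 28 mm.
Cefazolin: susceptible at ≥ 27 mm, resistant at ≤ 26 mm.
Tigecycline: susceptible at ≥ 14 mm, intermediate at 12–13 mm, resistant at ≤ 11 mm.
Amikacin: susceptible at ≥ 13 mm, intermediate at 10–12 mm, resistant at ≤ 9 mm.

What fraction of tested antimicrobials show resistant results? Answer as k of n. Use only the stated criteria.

2 of 5

Amikacin 14 mm: ≥ 13 mm — susceptible
Tigecycline (11 mm) ≤ 11 mm → resistant
Chloramphenicol: 22 mm is in 20–22 mm — I
Cefazolin (28 mm) ≥ 27 mm — Susceptible
Tetracycline: 23 mm is ≤ 28 mm ⇒ resistant
Resistant: 2/5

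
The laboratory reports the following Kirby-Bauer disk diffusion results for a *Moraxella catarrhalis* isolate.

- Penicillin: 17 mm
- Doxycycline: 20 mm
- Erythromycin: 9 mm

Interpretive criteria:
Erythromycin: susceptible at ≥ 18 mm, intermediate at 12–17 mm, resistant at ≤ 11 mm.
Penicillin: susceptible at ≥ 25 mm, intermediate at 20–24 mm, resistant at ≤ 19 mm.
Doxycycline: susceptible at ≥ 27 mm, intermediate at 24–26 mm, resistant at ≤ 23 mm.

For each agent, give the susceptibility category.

Penicillin 17 mm: ≤ 19 mm → Resistant
Doxycycline 20 mm: ≤ 23 mm ⇒ R
Erythromycin 9 mm: ≤ 11 mm → Resistant

R, R, R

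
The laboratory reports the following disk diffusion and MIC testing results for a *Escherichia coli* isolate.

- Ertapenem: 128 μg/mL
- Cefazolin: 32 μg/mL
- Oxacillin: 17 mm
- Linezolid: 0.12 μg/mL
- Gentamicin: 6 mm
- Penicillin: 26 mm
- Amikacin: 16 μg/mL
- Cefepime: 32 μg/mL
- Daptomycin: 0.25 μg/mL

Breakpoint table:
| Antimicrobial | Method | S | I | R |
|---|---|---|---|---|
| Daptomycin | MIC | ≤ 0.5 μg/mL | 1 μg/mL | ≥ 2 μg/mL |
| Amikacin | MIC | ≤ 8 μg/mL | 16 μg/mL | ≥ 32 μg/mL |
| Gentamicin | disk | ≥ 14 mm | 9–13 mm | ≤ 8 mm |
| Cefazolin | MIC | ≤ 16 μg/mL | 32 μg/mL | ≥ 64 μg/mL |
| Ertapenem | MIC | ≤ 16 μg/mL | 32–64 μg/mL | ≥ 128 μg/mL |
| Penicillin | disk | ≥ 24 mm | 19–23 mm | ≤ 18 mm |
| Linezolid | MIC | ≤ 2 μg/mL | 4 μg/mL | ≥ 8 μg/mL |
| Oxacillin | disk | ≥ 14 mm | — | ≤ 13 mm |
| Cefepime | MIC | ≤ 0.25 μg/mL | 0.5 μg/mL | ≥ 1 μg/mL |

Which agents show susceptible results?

oxacillin, linezolid, penicillin, daptomycin

Ertapenem 128 μg/mL: ≥ 128 μg/mL ⇒ resistant
Cefazolin (32 μg/mL) = 32 μg/mL ⇒ I
Oxacillin 17 mm: ≥ 14 mm → Susceptible
Linezolid: 0.12 μg/mL is ≤ 2 μg/mL ⇒ Susceptible
Gentamicin 6 mm: ≤ 8 mm — resistant
Penicillin: 26 mm is ≥ 24 mm — susceptible
Amikacin: 16 μg/mL is = 16 μg/mL — intermediate
Cefepime (32 μg/mL) ≥ 1 μg/mL → Resistant
Daptomycin: 0.25 μg/mL is ≤ 0.5 μg/mL ⇒ susceptible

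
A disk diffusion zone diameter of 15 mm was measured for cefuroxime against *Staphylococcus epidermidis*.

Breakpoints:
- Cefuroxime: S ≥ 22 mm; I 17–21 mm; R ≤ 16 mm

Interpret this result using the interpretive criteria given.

Cefuroxime: 15 mm is ≤ 16 mm → Resistant

R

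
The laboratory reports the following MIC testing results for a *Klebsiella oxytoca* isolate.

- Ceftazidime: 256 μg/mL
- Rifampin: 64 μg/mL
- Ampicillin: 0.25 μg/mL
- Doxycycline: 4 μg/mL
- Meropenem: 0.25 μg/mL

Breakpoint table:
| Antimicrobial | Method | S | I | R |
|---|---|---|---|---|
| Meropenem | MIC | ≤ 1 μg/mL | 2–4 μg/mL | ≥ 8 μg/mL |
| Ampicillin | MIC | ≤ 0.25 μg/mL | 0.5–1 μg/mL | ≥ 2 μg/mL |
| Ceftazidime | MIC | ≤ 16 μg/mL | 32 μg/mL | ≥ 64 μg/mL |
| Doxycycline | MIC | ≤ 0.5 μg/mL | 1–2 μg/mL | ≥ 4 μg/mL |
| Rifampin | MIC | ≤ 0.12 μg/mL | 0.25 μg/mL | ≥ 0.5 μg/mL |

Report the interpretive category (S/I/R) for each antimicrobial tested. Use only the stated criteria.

Ceftazidime: 256 μg/mL is ≥ 64 μg/mL → resistant
Rifampin (64 μg/mL) ≥ 0.5 μg/mL → R
Ampicillin: 0.25 μg/mL is ≤ 0.25 μg/mL — S
Doxycycline 4 μg/mL: ≥ 4 μg/mL ⇒ resistant
Meropenem 0.25 μg/mL: ≤ 1 μg/mL → susceptible

R, R, S, R, S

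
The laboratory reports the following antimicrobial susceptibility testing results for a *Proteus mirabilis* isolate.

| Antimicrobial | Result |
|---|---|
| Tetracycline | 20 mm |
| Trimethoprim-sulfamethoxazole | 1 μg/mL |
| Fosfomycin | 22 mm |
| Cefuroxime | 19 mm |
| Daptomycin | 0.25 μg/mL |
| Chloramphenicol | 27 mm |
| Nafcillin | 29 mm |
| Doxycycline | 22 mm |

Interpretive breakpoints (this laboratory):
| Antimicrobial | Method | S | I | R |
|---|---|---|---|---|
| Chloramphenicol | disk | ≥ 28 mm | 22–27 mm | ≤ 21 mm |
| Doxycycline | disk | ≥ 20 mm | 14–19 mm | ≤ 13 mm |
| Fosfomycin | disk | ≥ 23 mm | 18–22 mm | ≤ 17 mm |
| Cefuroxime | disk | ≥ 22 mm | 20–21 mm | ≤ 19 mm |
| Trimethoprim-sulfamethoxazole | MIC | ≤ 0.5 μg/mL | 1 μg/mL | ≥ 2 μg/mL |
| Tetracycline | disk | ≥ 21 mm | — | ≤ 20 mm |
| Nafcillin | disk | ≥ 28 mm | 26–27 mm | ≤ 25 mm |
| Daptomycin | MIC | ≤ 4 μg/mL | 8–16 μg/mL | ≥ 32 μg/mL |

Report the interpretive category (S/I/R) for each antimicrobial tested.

R, I, I, R, S, I, S, S

Tetracycline (20 mm) ≤ 20 mm ⇒ Resistant
Trimethoprim-sulfamethoxazole (1 μg/mL) = 1 μg/mL → I
Fosfomycin: 22 mm is in 18–22 mm — I
Cefuroxime (19 mm) ≤ 19 mm ⇒ R
Daptomycin (0.25 μg/mL) ≤ 4 μg/mL ⇒ Susceptible
Chloramphenicol: 27 mm is in 22–27 mm → Intermediate
Nafcillin (29 mm) ≥ 28 mm ⇒ S
Doxycycline 22 mm: ≥ 20 mm → Susceptible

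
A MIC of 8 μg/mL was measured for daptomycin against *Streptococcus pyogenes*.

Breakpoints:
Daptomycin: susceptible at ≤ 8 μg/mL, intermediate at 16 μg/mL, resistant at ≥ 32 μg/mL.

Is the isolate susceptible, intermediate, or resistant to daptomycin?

Daptomycin (8 μg/mL) ≤ 8 μg/mL — susceptible

Susceptible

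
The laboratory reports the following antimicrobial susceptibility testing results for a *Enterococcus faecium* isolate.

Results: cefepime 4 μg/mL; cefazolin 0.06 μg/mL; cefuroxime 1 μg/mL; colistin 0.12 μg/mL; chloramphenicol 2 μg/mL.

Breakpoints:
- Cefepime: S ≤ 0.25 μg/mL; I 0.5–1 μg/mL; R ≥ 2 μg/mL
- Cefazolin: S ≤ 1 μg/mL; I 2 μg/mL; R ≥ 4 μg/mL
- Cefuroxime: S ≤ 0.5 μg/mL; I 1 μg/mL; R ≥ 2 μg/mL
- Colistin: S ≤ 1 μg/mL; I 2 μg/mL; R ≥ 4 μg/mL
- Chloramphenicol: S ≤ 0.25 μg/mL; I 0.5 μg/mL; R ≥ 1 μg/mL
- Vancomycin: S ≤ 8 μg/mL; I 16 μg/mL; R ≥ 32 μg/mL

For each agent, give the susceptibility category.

Cefepime: 4 μg/mL is ≥ 2 μg/mL ⇒ resistant
Cefazolin 0.06 μg/mL: ≤ 1 μg/mL ⇒ S
Cefuroxime (1 μg/mL) = 1 μg/mL — intermediate
Colistin: 0.12 μg/mL is ≤ 1 μg/mL ⇒ susceptible
Chloramphenicol: 2 μg/mL is ≥ 1 μg/mL ⇒ resistant

R, S, I, S, R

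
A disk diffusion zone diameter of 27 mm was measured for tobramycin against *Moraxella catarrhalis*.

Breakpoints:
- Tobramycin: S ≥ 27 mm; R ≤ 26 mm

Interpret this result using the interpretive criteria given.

Tobramycin 27 mm: ≥ 27 mm — susceptible

S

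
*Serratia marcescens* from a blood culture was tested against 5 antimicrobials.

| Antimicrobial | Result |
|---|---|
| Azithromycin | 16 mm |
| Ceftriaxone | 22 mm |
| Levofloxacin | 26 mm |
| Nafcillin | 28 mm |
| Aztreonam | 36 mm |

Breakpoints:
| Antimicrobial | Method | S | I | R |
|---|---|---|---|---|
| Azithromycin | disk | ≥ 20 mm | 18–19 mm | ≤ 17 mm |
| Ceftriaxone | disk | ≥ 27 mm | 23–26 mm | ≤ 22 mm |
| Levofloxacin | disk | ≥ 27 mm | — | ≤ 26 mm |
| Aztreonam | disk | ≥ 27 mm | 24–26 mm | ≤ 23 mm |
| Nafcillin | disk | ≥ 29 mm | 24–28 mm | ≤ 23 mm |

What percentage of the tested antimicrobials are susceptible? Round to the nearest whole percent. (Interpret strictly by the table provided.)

20%

Azithromycin: 16 mm is ≤ 17 mm → Resistant
Ceftriaxone 22 mm: ≤ 22 mm → Resistant
Levofloxacin (26 mm) ≤ 26 mm → Resistant
Nafcillin: 28 mm is in 24–28 mm — intermediate
Aztreonam (36 mm) ≥ 27 mm ⇒ Susceptible
Susceptible: 1/5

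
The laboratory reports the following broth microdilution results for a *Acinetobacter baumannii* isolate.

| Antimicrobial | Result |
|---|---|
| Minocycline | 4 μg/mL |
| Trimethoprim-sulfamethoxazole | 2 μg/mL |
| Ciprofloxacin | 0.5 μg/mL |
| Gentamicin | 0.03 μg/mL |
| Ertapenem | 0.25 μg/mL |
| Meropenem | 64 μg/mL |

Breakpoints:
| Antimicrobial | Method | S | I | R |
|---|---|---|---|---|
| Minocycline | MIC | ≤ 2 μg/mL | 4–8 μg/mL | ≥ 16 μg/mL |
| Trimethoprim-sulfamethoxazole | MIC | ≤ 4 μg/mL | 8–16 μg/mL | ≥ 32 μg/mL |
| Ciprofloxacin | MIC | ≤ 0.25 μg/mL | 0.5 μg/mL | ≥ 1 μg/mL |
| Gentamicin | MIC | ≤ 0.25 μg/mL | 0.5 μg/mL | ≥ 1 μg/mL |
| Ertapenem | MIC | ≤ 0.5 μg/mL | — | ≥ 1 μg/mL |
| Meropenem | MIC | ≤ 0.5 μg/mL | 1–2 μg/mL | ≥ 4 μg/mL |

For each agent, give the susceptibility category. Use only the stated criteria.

Minocycline 4 μg/mL: in 4–8 μg/mL → I
Trimethoprim-sulfamethoxazole (2 μg/mL) ≤ 4 μg/mL — susceptible
Ciprofloxacin 0.5 μg/mL: = 0.5 μg/mL — I
Gentamicin (0.03 μg/mL) ≤ 0.25 μg/mL ⇒ S
Ertapenem (0.25 μg/mL) ≤ 0.5 μg/mL — susceptible
Meropenem: 64 μg/mL is ≥ 4 μg/mL — resistant

I, S, I, S, S, R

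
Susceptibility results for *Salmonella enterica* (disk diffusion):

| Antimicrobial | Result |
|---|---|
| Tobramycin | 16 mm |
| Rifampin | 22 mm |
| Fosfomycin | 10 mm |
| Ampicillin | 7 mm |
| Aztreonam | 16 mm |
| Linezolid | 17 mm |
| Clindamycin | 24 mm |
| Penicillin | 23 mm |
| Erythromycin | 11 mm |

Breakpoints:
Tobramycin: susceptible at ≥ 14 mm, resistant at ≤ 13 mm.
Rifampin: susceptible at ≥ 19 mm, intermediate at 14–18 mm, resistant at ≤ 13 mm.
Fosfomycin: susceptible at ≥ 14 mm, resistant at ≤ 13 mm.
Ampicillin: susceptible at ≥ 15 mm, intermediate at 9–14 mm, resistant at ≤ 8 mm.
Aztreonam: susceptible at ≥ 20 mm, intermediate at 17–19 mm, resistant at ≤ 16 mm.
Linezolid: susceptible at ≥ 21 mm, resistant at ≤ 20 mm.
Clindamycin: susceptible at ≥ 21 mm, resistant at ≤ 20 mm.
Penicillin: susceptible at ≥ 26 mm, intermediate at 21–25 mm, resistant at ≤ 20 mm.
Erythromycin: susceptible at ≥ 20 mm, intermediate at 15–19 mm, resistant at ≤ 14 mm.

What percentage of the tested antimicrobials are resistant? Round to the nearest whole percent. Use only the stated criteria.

56%

Tobramycin (16 mm) ≥ 14 mm — susceptible
Rifampin (22 mm) ≥ 19 mm — susceptible
Fosfomycin 10 mm: ≤ 13 mm — R
Ampicillin: 7 mm is ≤ 8 mm → resistant
Aztreonam 16 mm: ≤ 16 mm → R
Linezolid (17 mm) ≤ 20 mm → resistant
Clindamycin (24 mm) ≥ 21 mm → Susceptible
Penicillin: 23 mm is in 21–25 mm — Intermediate
Erythromycin 11 mm: ≤ 14 mm — resistant
Resistant: 5/9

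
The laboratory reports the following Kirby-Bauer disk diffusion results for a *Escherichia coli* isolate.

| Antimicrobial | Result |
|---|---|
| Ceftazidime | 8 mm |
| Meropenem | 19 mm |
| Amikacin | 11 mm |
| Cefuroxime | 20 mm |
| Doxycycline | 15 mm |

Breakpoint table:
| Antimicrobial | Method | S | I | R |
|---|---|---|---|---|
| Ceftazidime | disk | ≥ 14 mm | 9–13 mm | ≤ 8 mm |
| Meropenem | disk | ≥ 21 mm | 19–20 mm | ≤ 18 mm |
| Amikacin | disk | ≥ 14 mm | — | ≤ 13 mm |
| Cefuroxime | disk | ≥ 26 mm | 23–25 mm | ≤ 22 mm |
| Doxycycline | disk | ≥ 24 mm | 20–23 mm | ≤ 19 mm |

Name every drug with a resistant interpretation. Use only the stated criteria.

ceftazidime, amikacin, cefuroxime, doxycycline

Ceftazidime (8 mm) ≤ 8 mm → resistant
Meropenem (19 mm) in 19–20 mm — intermediate
Amikacin 11 mm: ≤ 13 mm — resistant
Cefuroxime: 20 mm is ≤ 22 mm — R
Doxycycline 15 mm: ≤ 19 mm → R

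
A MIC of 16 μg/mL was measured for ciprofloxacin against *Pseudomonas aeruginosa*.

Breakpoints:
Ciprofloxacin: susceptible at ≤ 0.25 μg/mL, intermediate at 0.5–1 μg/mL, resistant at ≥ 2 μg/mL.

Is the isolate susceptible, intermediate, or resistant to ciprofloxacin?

Ciprofloxacin: 16 μg/mL is ≥ 2 μg/mL → R

R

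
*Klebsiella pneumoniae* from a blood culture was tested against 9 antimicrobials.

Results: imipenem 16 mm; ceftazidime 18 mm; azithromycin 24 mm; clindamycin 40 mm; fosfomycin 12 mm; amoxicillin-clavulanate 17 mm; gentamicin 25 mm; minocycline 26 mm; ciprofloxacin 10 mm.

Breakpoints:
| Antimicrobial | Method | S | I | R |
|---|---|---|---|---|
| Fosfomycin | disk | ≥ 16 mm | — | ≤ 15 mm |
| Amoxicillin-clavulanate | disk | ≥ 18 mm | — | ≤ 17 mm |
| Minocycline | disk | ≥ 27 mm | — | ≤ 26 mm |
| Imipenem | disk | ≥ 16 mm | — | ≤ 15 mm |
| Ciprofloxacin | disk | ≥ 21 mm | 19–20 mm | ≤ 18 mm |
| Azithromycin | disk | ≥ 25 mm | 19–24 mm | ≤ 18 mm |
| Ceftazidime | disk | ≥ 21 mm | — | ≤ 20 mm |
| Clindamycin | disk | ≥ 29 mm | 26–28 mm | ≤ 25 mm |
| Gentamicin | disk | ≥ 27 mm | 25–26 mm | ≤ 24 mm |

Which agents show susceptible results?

Imipenem (16 mm) ≥ 16 mm — susceptible
Ceftazidime (18 mm) ≤ 20 mm ⇒ resistant
Azithromycin: 24 mm is in 19–24 mm — I
Clindamycin: 40 mm is ≥ 29 mm ⇒ S
Fosfomycin 12 mm: ≤ 15 mm ⇒ Resistant
Amoxicillin-clavulanate (17 mm) ≤ 17 mm — Resistant
Gentamicin (25 mm) in 25–26 mm ⇒ I
Minocycline: 26 mm is ≤ 26 mm ⇒ Resistant
Ciprofloxacin: 10 mm is ≤ 18 mm — resistant

imipenem, clindamycin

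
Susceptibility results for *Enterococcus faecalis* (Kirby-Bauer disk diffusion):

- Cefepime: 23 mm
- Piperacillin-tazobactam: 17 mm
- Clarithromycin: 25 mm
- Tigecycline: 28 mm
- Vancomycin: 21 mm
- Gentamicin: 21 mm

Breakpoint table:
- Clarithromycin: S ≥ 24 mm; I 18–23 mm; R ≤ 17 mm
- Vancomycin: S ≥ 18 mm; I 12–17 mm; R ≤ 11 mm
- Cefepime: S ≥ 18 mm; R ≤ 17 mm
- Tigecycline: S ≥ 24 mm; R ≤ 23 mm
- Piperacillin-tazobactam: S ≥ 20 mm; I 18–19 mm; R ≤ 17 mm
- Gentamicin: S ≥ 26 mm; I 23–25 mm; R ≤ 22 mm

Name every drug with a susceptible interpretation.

Cefepime: 23 mm is ≥ 18 mm ⇒ S
Piperacillin-tazobactam (17 mm) ≤ 17 mm → Resistant
Clarithromycin: 25 mm is ≥ 24 mm — S
Tigecycline 28 mm: ≥ 24 mm ⇒ S
Vancomycin (21 mm) ≥ 18 mm ⇒ susceptible
Gentamicin 21 mm: ≤ 22 mm → Resistant

cefepime, clarithromycin, tigecycline, vancomycin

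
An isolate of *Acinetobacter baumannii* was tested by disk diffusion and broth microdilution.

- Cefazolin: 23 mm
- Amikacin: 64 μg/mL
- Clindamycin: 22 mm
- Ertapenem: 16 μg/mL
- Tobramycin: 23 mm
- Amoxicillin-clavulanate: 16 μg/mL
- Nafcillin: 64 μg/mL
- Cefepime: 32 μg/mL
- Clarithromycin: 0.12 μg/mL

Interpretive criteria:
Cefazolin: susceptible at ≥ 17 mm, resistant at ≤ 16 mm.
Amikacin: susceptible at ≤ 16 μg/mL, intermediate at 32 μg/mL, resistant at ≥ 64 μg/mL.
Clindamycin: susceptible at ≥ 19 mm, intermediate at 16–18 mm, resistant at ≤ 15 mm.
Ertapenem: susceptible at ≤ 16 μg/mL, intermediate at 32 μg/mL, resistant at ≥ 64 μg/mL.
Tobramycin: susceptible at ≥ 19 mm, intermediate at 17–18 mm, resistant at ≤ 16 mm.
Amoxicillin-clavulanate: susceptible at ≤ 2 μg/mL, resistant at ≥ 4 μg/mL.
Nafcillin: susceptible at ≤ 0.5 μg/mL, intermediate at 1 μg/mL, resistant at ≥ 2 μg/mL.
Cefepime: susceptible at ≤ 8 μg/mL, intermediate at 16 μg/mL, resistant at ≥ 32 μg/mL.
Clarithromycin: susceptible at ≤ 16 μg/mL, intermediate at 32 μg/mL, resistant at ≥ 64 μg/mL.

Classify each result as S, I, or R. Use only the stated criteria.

Cefazolin: 23 mm is ≥ 17 mm → susceptible
Amikacin 64 μg/mL: ≥ 64 μg/mL — Resistant
Clindamycin: 22 mm is ≥ 19 mm ⇒ susceptible
Ertapenem: 16 μg/mL is ≤ 16 μg/mL — susceptible
Tobramycin 23 mm: ≥ 19 mm ⇒ S
Amoxicillin-clavulanate 16 μg/mL: ≥ 4 μg/mL → resistant
Nafcillin: 64 μg/mL is ≥ 2 μg/mL → Resistant
Cefepime: 32 μg/mL is ≥ 32 μg/mL ⇒ Resistant
Clarithromycin (0.12 μg/mL) ≤ 16 μg/mL → Susceptible

S, R, S, S, S, R, R, R, S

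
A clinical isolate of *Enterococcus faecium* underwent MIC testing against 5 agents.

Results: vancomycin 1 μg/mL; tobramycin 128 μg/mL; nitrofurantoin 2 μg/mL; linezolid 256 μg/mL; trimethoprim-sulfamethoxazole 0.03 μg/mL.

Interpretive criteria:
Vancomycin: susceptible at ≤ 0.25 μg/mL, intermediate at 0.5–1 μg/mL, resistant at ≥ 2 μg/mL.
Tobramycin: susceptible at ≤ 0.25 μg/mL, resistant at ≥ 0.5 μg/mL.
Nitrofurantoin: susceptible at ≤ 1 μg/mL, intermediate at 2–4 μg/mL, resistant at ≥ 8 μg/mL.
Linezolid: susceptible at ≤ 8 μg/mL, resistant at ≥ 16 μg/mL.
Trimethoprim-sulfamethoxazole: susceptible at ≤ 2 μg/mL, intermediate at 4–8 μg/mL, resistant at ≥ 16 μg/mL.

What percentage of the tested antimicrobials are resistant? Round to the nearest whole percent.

40%

Vancomycin (1 μg/mL) in 0.5–1 μg/mL → intermediate
Tobramycin (128 μg/mL) ≥ 0.5 μg/mL ⇒ R
Nitrofurantoin 2 μg/mL: in 2–4 μg/mL ⇒ Intermediate
Linezolid (256 μg/mL) ≥ 16 μg/mL — Resistant
Trimethoprim-sulfamethoxazole: 0.03 μg/mL is ≤ 2 μg/mL ⇒ susceptible
Resistant: 2/5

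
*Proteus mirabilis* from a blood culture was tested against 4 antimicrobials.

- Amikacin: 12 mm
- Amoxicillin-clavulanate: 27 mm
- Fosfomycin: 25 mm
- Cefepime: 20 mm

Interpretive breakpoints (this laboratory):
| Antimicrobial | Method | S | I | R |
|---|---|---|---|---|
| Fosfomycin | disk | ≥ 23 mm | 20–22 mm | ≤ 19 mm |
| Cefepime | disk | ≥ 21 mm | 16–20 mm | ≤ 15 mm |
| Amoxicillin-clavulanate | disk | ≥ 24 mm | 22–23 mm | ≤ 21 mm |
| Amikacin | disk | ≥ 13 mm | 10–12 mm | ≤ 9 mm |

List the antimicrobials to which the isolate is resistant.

none

Amikacin: 12 mm is in 10–12 mm → intermediate
Amoxicillin-clavulanate 27 mm: ≥ 24 mm ⇒ Susceptible
Fosfomycin 25 mm: ≥ 23 mm ⇒ Susceptible
Cefepime: 20 mm is in 16–20 mm — intermediate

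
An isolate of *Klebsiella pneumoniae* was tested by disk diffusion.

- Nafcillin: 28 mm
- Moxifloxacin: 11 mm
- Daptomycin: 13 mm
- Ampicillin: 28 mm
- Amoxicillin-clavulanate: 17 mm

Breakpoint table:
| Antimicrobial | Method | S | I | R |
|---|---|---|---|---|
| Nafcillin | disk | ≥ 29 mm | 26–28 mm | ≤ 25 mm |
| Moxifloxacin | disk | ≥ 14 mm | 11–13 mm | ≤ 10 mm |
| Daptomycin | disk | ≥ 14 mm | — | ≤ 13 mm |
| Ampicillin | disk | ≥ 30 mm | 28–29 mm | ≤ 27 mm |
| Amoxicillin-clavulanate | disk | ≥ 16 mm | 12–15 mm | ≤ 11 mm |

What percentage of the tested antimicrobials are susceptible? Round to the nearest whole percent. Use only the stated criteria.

Nafcillin: 28 mm is in 26–28 mm → intermediate
Moxifloxacin 11 mm: in 11–13 mm → intermediate
Daptomycin (13 mm) ≤ 13 mm ⇒ resistant
Ampicillin (28 mm) in 28–29 mm → Intermediate
Amoxicillin-clavulanate (17 mm) ≥ 16 mm ⇒ Susceptible
Susceptible: 1/5

20%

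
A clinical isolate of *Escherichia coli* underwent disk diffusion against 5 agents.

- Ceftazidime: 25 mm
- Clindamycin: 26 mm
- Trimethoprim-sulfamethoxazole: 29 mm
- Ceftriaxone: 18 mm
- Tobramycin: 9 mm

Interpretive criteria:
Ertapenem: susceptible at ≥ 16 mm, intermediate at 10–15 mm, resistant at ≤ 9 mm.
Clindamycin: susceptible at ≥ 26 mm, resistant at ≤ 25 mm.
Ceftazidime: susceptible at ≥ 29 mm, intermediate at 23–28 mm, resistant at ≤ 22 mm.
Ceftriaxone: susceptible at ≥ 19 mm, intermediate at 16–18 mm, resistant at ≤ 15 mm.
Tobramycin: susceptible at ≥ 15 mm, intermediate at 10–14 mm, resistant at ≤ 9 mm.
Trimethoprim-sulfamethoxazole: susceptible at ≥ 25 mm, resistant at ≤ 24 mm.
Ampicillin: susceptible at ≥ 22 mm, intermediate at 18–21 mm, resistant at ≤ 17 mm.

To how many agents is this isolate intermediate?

2

Ceftazidime: 25 mm is in 23–28 mm — I
Clindamycin (26 mm) ≥ 26 mm ⇒ S
Trimethoprim-sulfamethoxazole: 29 mm is ≥ 25 mm ⇒ S
Ceftriaxone (18 mm) in 16–18 mm — intermediate
Tobramycin 9 mm: ≤ 9 mm ⇒ Resistant
Intermediate: 2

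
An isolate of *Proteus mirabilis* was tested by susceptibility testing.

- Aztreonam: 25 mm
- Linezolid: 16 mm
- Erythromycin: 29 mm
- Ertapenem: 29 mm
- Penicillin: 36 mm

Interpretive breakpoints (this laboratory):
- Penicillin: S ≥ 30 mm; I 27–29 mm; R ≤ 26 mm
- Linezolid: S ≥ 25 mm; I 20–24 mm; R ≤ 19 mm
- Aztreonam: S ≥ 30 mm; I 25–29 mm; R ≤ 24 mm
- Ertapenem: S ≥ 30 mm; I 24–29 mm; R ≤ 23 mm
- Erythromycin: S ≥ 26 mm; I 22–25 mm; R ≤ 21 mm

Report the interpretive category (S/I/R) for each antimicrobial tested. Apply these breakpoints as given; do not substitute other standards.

Aztreonam: 25 mm is in 25–29 mm — intermediate
Linezolid (16 mm) ≤ 19 mm ⇒ resistant
Erythromycin (29 mm) ≥ 26 mm — Susceptible
Ertapenem: 29 mm is in 24–29 mm → Intermediate
Penicillin: 36 mm is ≥ 30 mm ⇒ Susceptible

I, R, S, I, S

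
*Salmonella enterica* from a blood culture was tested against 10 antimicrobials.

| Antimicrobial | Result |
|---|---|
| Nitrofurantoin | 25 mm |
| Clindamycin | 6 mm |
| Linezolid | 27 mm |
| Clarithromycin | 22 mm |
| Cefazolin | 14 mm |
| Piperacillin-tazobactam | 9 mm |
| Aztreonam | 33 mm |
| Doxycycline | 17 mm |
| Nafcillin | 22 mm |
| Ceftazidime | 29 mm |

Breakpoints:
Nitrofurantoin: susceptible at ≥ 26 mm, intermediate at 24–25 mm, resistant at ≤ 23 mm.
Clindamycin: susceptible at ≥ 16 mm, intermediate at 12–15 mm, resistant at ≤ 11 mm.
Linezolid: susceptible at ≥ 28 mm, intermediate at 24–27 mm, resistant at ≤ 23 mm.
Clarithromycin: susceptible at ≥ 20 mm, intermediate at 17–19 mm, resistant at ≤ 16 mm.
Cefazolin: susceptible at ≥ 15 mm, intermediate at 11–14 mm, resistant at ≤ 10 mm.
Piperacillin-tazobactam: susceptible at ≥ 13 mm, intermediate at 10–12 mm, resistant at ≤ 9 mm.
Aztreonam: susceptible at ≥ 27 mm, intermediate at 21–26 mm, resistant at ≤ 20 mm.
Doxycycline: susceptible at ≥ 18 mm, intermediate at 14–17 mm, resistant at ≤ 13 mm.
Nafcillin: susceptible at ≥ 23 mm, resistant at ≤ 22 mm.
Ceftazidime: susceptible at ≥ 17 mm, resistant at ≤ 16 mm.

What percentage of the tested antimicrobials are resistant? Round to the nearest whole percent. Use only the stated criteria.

30%

Nitrofurantoin (25 mm) in 24–25 mm — intermediate
Clindamycin: 6 mm is ≤ 11 mm ⇒ resistant
Linezolid (27 mm) in 24–27 mm → Intermediate
Clarithromycin (22 mm) ≥ 20 mm → susceptible
Cefazolin: 14 mm is in 11–14 mm → intermediate
Piperacillin-tazobactam 9 mm: ≤ 9 mm — resistant
Aztreonam: 33 mm is ≥ 27 mm — susceptible
Doxycycline: 17 mm is in 14–17 mm — intermediate
Nafcillin 22 mm: ≤ 22 mm — Resistant
Ceftazidime (29 mm) ≥ 17 mm ⇒ S
Resistant: 3/10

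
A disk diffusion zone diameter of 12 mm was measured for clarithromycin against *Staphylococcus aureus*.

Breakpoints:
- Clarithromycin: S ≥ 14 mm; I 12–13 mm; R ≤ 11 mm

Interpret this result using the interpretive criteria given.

Clarithromycin: 12 mm is in 12–13 mm — intermediate

I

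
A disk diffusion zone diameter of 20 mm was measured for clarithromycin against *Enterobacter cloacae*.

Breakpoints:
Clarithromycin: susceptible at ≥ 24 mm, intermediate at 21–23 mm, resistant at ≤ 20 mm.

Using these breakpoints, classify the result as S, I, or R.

Resistant

Clarithromycin (20 mm) ≤ 20 mm → Resistant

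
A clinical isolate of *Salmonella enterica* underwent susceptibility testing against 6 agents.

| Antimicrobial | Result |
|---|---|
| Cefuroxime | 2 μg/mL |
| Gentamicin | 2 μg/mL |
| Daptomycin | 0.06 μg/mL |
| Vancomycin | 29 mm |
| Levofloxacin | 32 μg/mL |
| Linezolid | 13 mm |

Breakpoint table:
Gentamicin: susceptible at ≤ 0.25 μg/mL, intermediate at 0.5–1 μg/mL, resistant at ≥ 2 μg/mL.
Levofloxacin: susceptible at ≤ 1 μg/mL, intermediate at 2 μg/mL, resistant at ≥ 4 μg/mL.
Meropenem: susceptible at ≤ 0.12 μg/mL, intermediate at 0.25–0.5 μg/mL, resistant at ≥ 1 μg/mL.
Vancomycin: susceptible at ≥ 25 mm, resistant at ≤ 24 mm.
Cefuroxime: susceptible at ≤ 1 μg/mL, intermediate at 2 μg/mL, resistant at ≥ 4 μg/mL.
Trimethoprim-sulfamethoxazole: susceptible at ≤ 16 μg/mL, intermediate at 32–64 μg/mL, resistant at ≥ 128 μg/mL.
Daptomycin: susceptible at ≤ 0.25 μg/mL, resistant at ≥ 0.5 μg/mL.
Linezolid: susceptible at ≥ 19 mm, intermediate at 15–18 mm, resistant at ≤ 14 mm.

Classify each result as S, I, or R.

I, R, S, S, R, R

Cefuroxime 2 μg/mL: = 2 μg/mL ⇒ intermediate
Gentamicin (2 μg/mL) ≥ 2 μg/mL ⇒ resistant
Daptomycin: 0.06 μg/mL is ≤ 0.25 μg/mL — susceptible
Vancomycin 29 mm: ≥ 25 mm → susceptible
Levofloxacin 32 μg/mL: ≥ 4 μg/mL ⇒ resistant
Linezolid: 13 mm is ≤ 14 mm ⇒ R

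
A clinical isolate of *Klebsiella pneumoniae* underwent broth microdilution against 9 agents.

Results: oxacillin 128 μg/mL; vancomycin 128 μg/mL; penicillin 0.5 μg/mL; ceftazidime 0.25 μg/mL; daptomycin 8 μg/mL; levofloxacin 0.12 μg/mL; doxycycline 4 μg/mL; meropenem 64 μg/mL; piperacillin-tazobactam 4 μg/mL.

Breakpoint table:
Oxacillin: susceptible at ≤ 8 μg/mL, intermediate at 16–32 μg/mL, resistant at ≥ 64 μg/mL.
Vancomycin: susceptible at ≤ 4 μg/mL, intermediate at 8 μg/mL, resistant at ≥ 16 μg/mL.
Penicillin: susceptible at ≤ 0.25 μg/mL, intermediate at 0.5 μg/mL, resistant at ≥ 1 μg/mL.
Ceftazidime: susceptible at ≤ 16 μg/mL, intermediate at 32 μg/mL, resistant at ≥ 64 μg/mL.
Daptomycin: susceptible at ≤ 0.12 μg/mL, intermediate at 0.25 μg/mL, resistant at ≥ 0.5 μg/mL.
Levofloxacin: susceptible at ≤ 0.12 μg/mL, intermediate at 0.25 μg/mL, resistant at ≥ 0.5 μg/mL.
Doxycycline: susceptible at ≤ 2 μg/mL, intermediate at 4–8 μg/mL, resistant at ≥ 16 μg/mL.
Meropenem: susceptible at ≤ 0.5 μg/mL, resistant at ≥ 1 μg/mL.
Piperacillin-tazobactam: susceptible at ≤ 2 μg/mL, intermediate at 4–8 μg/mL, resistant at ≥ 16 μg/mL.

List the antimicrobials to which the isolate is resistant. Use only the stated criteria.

Oxacillin: 128 μg/mL is ≥ 64 μg/mL → resistant
Vancomycin (128 μg/mL) ≥ 16 μg/mL ⇒ Resistant
Penicillin (0.5 μg/mL) = 0.5 μg/mL ⇒ intermediate
Ceftazidime: 0.25 μg/mL is ≤ 16 μg/mL — Susceptible
Daptomycin 8 μg/mL: ≥ 0.5 μg/mL — resistant
Levofloxacin 0.12 μg/mL: ≤ 0.12 μg/mL — Susceptible
Doxycycline (4 μg/mL) in 4–8 μg/mL ⇒ I
Meropenem: 64 μg/mL is ≥ 1 μg/mL → resistant
Piperacillin-tazobactam (4 μg/mL) in 4–8 μg/mL → intermediate

oxacillin, vancomycin, daptomycin, meropenem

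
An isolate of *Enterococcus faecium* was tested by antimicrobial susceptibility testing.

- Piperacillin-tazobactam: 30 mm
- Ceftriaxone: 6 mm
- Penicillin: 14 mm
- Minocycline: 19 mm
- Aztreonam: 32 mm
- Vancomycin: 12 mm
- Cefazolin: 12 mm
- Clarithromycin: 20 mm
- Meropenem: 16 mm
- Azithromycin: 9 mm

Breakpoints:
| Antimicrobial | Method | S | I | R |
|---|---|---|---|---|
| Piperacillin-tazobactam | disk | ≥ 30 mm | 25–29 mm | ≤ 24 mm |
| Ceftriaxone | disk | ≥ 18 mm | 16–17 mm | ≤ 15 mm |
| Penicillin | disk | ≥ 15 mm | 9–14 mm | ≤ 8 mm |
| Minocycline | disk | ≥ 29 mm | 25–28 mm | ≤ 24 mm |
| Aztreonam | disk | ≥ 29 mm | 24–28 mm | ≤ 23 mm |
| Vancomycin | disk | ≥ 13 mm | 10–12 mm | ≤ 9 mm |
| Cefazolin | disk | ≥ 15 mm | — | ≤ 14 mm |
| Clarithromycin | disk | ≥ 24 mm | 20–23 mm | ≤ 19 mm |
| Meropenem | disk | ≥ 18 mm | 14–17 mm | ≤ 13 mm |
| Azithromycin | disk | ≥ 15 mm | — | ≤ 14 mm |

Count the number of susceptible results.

Piperacillin-tazobactam (30 mm) ≥ 30 mm → susceptible
Ceftriaxone 6 mm: ≤ 15 mm ⇒ Resistant
Penicillin (14 mm) in 9–14 mm — intermediate
Minocycline: 19 mm is ≤ 24 mm — Resistant
Aztreonam 32 mm: ≥ 29 mm ⇒ susceptible
Vancomycin (12 mm) in 10–12 mm — intermediate
Cefazolin (12 mm) ≤ 14 mm → R
Clarithromycin 20 mm: in 20–23 mm ⇒ Intermediate
Meropenem 16 mm: in 14–17 mm → intermediate
Azithromycin (9 mm) ≤ 14 mm — R
Susceptible: 2

2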